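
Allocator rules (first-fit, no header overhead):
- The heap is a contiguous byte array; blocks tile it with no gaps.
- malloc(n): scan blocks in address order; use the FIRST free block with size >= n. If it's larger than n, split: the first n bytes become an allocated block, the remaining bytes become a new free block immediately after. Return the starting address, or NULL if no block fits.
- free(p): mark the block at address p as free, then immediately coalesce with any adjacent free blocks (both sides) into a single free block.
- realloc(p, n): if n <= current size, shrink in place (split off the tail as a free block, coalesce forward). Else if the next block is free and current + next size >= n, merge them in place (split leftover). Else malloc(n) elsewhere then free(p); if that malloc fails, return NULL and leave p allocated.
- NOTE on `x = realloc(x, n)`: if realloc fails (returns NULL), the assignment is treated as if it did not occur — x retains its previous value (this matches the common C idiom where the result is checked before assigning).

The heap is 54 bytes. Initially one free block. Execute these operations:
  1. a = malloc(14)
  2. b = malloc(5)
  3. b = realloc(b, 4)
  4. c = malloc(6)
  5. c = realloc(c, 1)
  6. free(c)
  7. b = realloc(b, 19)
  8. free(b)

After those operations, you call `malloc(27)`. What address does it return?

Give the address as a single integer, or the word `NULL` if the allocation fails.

Answer: 14

Derivation:
Op 1: a = malloc(14) -> a = 0; heap: [0-13 ALLOC][14-53 FREE]
Op 2: b = malloc(5) -> b = 14; heap: [0-13 ALLOC][14-18 ALLOC][19-53 FREE]
Op 3: b = realloc(b, 4) -> b = 14; heap: [0-13 ALLOC][14-17 ALLOC][18-53 FREE]
Op 4: c = malloc(6) -> c = 18; heap: [0-13 ALLOC][14-17 ALLOC][18-23 ALLOC][24-53 FREE]
Op 5: c = realloc(c, 1) -> c = 18; heap: [0-13 ALLOC][14-17 ALLOC][18-18 ALLOC][19-53 FREE]
Op 6: free(c) -> (freed c); heap: [0-13 ALLOC][14-17 ALLOC][18-53 FREE]
Op 7: b = realloc(b, 19) -> b = 14; heap: [0-13 ALLOC][14-32 ALLOC][33-53 FREE]
Op 8: free(b) -> (freed b); heap: [0-13 ALLOC][14-53 FREE]
malloc(27): first-fit scan over [0-13 ALLOC][14-53 FREE] -> 14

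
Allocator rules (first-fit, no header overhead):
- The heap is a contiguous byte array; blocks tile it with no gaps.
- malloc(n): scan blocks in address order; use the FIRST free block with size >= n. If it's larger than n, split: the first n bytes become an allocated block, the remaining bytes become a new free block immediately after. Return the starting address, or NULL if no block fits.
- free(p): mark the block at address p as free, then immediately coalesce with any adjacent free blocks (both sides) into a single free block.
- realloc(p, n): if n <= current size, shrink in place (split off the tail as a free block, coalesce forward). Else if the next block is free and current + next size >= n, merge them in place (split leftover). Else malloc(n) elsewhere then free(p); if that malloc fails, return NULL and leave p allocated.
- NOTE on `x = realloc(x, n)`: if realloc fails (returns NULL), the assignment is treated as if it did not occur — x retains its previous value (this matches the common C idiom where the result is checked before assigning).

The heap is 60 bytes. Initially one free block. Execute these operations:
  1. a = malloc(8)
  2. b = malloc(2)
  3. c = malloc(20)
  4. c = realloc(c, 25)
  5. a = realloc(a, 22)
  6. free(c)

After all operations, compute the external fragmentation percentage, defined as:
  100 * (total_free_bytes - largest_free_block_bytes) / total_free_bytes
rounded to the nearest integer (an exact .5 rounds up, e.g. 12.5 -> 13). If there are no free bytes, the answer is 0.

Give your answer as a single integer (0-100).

Answer: 31

Derivation:
Op 1: a = malloc(8) -> a = 0; heap: [0-7 ALLOC][8-59 FREE]
Op 2: b = malloc(2) -> b = 8; heap: [0-7 ALLOC][8-9 ALLOC][10-59 FREE]
Op 3: c = malloc(20) -> c = 10; heap: [0-7 ALLOC][8-9 ALLOC][10-29 ALLOC][30-59 FREE]
Op 4: c = realloc(c, 25) -> c = 10; heap: [0-7 ALLOC][8-9 ALLOC][10-34 ALLOC][35-59 FREE]
Op 5: a = realloc(a, 22) -> a = 35; heap: [0-7 FREE][8-9 ALLOC][10-34 ALLOC][35-56 ALLOC][57-59 FREE]
Op 6: free(c) -> (freed c); heap: [0-7 FREE][8-9 ALLOC][10-34 FREE][35-56 ALLOC][57-59 FREE]
Free blocks: [8 25 3] total_free=36 largest=25 -> 100*(36-25)/36 = 1100/36 ≈ 30.556 -> rounds to 31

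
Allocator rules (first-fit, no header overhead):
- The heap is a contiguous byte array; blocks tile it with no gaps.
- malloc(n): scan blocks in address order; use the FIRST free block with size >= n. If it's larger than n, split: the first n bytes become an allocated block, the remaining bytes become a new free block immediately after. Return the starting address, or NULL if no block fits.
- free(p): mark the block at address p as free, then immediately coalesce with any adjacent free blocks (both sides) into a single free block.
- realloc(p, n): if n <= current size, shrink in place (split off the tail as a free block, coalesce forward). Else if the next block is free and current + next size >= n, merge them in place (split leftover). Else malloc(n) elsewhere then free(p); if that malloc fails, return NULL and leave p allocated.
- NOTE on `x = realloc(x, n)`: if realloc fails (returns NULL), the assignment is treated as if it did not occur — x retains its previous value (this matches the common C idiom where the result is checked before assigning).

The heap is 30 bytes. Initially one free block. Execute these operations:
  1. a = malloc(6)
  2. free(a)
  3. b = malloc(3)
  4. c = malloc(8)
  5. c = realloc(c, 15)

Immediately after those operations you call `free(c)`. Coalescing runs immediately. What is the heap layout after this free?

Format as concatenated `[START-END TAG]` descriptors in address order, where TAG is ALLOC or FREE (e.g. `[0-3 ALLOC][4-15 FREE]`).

Op 1: a = malloc(6) -> a = 0; heap: [0-5 ALLOC][6-29 FREE]
Op 2: free(a) -> (freed a); heap: [0-29 FREE]
Op 3: b = malloc(3) -> b = 0; heap: [0-2 ALLOC][3-29 FREE]
Op 4: c = malloc(8) -> c = 3; heap: [0-2 ALLOC][3-10 ALLOC][11-29 FREE]
Op 5: c = realloc(c, 15) -> c = 3; heap: [0-2 ALLOC][3-17 ALLOC][18-29 FREE]
free(c): c = 3 -> block [3-17 ALLOC]; mark free, coalesce with adjacent free neighbors -> [0-2 ALLOC][3-29 FREE]

Answer: [0-2 ALLOC][3-29 FREE]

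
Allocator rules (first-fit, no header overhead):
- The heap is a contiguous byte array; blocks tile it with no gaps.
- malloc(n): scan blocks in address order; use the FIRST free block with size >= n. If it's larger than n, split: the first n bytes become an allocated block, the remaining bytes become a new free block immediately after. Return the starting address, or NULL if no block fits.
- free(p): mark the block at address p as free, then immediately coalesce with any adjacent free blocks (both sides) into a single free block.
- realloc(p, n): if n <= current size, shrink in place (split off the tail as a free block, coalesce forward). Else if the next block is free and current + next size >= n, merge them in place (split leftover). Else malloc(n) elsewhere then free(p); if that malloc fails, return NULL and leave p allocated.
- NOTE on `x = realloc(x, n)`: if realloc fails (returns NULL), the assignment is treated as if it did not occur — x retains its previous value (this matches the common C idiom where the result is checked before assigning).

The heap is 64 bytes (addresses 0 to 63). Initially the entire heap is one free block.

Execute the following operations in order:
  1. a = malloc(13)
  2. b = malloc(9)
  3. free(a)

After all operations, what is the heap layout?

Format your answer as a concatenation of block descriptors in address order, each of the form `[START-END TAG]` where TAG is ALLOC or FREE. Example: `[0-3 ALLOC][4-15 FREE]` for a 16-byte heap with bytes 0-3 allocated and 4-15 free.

Answer: [0-12 FREE][13-21 ALLOC][22-63 FREE]

Derivation:
Op 1: a = malloc(13) -> a = 0; heap: [0-12 ALLOC][13-63 FREE]
Op 2: b = malloc(9) -> b = 13; heap: [0-12 ALLOC][13-21 ALLOC][22-63 FREE]
Op 3: free(a) -> (freed a); heap: [0-12 FREE][13-21 ALLOC][22-63 FREE]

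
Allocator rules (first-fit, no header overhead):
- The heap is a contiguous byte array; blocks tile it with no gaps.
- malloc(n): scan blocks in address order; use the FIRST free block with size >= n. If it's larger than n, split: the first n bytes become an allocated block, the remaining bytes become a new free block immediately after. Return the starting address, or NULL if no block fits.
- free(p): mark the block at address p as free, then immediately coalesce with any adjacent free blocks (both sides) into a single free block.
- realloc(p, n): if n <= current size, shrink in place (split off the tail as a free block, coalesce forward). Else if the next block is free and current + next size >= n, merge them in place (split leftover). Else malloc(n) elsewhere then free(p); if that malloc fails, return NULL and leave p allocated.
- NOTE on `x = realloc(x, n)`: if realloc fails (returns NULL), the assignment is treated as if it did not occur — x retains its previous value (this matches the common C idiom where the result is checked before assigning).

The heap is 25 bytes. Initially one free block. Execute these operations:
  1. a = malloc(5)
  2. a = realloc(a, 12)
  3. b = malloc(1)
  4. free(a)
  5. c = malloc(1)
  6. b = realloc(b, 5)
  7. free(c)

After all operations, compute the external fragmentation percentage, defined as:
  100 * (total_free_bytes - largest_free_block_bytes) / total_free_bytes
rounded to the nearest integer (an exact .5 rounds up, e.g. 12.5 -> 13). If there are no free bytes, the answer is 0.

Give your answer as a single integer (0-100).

Op 1: a = malloc(5) -> a = 0; heap: [0-4 ALLOC][5-24 FREE]
Op 2: a = realloc(a, 12) -> a = 0; heap: [0-11 ALLOC][12-24 FREE]
Op 3: b = malloc(1) -> b = 12; heap: [0-11 ALLOC][12-12 ALLOC][13-24 FREE]
Op 4: free(a) -> (freed a); heap: [0-11 FREE][12-12 ALLOC][13-24 FREE]
Op 5: c = malloc(1) -> c = 0; heap: [0-0 ALLOC][1-11 FREE][12-12 ALLOC][13-24 FREE]
Op 6: b = realloc(b, 5) -> b = 12; heap: [0-0 ALLOC][1-11 FREE][12-16 ALLOC][17-24 FREE]
Op 7: free(c) -> (freed c); heap: [0-11 FREE][12-16 ALLOC][17-24 FREE]
Free blocks: [12 8] total_free=20 largest=12 -> 100*(20-12)/20 = 800/20 = 40

Answer: 40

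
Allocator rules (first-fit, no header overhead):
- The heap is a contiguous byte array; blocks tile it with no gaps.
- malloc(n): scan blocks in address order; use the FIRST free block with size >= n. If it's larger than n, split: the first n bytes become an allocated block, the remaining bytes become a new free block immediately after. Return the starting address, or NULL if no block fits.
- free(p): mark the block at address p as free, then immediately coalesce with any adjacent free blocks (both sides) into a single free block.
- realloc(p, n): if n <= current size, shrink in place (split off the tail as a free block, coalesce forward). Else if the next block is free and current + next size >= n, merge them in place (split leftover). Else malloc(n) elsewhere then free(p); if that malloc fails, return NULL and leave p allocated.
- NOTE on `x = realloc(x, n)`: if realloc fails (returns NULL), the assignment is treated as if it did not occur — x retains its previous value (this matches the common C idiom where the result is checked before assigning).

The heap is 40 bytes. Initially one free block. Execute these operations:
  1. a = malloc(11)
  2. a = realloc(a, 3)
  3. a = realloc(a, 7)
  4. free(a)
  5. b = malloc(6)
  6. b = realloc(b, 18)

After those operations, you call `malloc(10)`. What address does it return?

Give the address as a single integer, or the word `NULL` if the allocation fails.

Op 1: a = malloc(11) -> a = 0; heap: [0-10 ALLOC][11-39 FREE]
Op 2: a = realloc(a, 3) -> a = 0; heap: [0-2 ALLOC][3-39 FREE]
Op 3: a = realloc(a, 7) -> a = 0; heap: [0-6 ALLOC][7-39 FREE]
Op 4: free(a) -> (freed a); heap: [0-39 FREE]
Op 5: b = malloc(6) -> b = 0; heap: [0-5 ALLOC][6-39 FREE]
Op 6: b = realloc(b, 18) -> b = 0; heap: [0-17 ALLOC][18-39 FREE]
malloc(10): first-fit scan over [0-17 ALLOC][18-39 FREE] -> 18

Answer: 18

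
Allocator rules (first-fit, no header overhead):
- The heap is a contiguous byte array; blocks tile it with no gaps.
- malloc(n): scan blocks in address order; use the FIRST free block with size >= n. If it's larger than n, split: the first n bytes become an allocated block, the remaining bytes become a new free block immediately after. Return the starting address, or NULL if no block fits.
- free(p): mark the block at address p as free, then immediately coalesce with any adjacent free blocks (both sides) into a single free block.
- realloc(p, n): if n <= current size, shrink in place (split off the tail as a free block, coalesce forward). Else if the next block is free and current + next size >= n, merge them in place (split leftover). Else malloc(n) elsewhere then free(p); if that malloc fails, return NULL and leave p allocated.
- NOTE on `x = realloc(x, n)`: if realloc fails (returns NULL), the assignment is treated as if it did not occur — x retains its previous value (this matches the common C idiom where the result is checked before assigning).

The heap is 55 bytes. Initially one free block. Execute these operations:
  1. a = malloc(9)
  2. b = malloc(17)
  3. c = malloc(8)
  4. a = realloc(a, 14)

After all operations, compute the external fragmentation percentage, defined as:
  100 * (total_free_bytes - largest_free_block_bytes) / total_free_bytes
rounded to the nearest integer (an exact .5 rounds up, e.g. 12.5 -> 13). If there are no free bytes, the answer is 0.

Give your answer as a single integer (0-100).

Answer: 44

Derivation:
Op 1: a = malloc(9) -> a = 0; heap: [0-8 ALLOC][9-54 FREE]
Op 2: b = malloc(17) -> b = 9; heap: [0-8 ALLOC][9-25 ALLOC][26-54 FREE]
Op 3: c = malloc(8) -> c = 26; heap: [0-8 ALLOC][9-25 ALLOC][26-33 ALLOC][34-54 FREE]
Op 4: a = realloc(a, 14) -> a = 34; heap: [0-8 FREE][9-25 ALLOC][26-33 ALLOC][34-47 ALLOC][48-54 FREE]
Free blocks: [9 7] total_free=16 largest=9 -> 100*(16-9)/16 = 700/16 = 43.75 -> rounds to 44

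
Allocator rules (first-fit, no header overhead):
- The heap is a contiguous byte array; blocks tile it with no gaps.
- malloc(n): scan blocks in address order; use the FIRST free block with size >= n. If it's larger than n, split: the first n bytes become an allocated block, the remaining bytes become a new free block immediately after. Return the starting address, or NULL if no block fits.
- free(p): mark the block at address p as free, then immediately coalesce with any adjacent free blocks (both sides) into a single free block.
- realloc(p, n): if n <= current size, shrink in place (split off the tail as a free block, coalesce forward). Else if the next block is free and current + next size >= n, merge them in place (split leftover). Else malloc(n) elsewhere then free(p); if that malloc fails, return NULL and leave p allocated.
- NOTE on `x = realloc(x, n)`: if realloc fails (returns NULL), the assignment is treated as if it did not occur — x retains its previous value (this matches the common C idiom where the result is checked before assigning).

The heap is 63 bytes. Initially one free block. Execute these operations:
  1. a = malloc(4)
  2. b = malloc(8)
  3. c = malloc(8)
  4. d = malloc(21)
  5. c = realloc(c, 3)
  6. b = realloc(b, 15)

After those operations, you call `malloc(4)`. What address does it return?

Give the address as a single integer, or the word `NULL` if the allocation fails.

Answer: 4

Derivation:
Op 1: a = malloc(4) -> a = 0; heap: [0-3 ALLOC][4-62 FREE]
Op 2: b = malloc(8) -> b = 4; heap: [0-3 ALLOC][4-11 ALLOC][12-62 FREE]
Op 3: c = malloc(8) -> c = 12; heap: [0-3 ALLOC][4-11 ALLOC][12-19 ALLOC][20-62 FREE]
Op 4: d = malloc(21) -> d = 20; heap: [0-3 ALLOC][4-11 ALLOC][12-19 ALLOC][20-40 ALLOC][41-62 FREE]
Op 5: c = realloc(c, 3) -> c = 12; heap: [0-3 ALLOC][4-11 ALLOC][12-14 ALLOC][15-19 FREE][20-40 ALLOC][41-62 FREE]
Op 6: b = realloc(b, 15) -> b = 41; heap: [0-3 ALLOC][4-11 FREE][12-14 ALLOC][15-19 FREE][20-40 ALLOC][41-55 ALLOC][56-62 FREE]
malloc(4): first-fit scan over [0-3 ALLOC][4-11 FREE][12-14 ALLOC][15-19 FREE][20-40 ALLOC][41-55 ALLOC][56-62 FREE] -> 4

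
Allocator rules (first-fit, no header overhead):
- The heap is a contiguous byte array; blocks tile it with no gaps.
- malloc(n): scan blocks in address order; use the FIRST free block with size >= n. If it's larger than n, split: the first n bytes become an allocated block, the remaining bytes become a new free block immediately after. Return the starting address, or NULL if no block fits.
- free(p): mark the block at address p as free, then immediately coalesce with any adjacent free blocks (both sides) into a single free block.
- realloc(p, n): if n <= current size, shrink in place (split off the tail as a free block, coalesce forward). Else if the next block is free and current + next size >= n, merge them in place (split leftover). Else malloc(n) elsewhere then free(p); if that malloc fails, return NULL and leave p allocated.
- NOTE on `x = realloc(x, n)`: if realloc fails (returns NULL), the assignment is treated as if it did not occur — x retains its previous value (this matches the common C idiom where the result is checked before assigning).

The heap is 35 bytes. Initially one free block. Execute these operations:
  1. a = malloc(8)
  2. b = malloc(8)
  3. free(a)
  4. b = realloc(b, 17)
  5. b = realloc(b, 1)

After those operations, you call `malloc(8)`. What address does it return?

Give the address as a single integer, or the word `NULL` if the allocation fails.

Answer: 0

Derivation:
Op 1: a = malloc(8) -> a = 0; heap: [0-7 ALLOC][8-34 FREE]
Op 2: b = malloc(8) -> b = 8; heap: [0-7 ALLOC][8-15 ALLOC][16-34 FREE]
Op 3: free(a) -> (freed a); heap: [0-7 FREE][8-15 ALLOC][16-34 FREE]
Op 4: b = realloc(b, 17) -> b = 8; heap: [0-7 FREE][8-24 ALLOC][25-34 FREE]
Op 5: b = realloc(b, 1) -> b = 8; heap: [0-7 FREE][8-8 ALLOC][9-34 FREE]
malloc(8): first-fit scan over [0-7 FREE][8-8 ALLOC][9-34 FREE] -> 0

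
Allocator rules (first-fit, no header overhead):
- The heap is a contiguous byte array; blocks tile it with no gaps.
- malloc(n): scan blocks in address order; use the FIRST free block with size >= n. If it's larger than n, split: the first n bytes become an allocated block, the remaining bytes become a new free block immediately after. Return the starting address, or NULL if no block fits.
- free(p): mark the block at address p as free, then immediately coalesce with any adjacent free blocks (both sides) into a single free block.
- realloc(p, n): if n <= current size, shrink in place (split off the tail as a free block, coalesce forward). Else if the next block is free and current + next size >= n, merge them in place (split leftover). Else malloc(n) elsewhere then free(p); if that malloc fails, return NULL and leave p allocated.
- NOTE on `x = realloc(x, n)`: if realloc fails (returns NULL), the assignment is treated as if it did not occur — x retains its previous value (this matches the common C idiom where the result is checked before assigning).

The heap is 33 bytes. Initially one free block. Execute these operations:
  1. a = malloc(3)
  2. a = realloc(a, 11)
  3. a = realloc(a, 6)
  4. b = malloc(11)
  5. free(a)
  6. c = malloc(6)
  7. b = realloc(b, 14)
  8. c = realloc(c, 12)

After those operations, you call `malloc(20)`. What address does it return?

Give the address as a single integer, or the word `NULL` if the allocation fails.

Op 1: a = malloc(3) -> a = 0; heap: [0-2 ALLOC][3-32 FREE]
Op 2: a = realloc(a, 11) -> a = 0; heap: [0-10 ALLOC][11-32 FREE]
Op 3: a = realloc(a, 6) -> a = 0; heap: [0-5 ALLOC][6-32 FREE]
Op 4: b = malloc(11) -> b = 6; heap: [0-5 ALLOC][6-16 ALLOC][17-32 FREE]
Op 5: free(a) -> (freed a); heap: [0-5 FREE][6-16 ALLOC][17-32 FREE]
Op 6: c = malloc(6) -> c = 0; heap: [0-5 ALLOC][6-16 ALLOC][17-32 FREE]
Op 7: b = realloc(b, 14) -> b = 6; heap: [0-5 ALLOC][6-19 ALLOC][20-32 FREE]
Op 8: c = realloc(c, 12) -> c = 20; heap: [0-5 FREE][6-19 ALLOC][20-31 ALLOC][32-32 FREE]
malloc(20): first-fit scan over [0-5 FREE][6-19 ALLOC][20-31 ALLOC][32-32 FREE] -> NULL

Answer: NULL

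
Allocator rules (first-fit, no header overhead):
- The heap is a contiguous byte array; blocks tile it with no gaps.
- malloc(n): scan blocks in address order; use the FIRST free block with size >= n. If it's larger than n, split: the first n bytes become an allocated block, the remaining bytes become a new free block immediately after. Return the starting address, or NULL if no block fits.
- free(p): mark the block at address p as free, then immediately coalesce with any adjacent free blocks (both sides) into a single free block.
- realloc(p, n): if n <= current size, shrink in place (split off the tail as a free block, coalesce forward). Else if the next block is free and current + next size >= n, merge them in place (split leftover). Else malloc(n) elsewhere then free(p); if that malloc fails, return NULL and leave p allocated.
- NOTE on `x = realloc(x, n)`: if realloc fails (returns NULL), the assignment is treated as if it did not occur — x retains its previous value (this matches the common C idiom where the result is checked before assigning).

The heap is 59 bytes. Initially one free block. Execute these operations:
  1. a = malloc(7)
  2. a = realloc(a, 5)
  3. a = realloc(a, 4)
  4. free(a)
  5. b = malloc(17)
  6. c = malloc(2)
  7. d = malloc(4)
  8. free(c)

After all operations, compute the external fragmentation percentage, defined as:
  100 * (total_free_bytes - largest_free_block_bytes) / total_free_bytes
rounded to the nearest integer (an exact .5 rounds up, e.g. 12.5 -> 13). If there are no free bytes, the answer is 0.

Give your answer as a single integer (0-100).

Answer: 5

Derivation:
Op 1: a = malloc(7) -> a = 0; heap: [0-6 ALLOC][7-58 FREE]
Op 2: a = realloc(a, 5) -> a = 0; heap: [0-4 ALLOC][5-58 FREE]
Op 3: a = realloc(a, 4) -> a = 0; heap: [0-3 ALLOC][4-58 FREE]
Op 4: free(a) -> (freed a); heap: [0-58 FREE]
Op 5: b = malloc(17) -> b = 0; heap: [0-16 ALLOC][17-58 FREE]
Op 6: c = malloc(2) -> c = 17; heap: [0-16 ALLOC][17-18 ALLOC][19-58 FREE]
Op 7: d = malloc(4) -> d = 19; heap: [0-16 ALLOC][17-18 ALLOC][19-22 ALLOC][23-58 FREE]
Op 8: free(c) -> (freed c); heap: [0-16 ALLOC][17-18 FREE][19-22 ALLOC][23-58 FREE]
Free blocks: [2 36] total_free=38 largest=36 -> 100*(38-36)/38 = 200/38 ≈ 5.263 -> rounds to 5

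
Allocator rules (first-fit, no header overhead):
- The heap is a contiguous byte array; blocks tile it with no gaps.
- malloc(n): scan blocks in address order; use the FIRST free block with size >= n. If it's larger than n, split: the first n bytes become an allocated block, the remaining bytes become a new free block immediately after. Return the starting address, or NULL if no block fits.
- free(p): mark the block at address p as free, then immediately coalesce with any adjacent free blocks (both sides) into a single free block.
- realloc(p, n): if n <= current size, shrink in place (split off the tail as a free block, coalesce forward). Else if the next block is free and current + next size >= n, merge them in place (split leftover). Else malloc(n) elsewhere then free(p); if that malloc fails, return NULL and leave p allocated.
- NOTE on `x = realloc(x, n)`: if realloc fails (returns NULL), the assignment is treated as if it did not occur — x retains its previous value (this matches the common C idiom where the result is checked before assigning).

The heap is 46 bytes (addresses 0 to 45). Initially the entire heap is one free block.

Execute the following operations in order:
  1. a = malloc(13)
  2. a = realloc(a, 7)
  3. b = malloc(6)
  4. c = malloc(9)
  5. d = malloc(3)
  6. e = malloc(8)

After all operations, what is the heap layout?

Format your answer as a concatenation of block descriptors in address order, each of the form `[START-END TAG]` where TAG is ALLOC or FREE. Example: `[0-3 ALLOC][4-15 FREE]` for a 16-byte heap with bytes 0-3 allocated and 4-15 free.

Op 1: a = malloc(13) -> a = 0; heap: [0-12 ALLOC][13-45 FREE]
Op 2: a = realloc(a, 7) -> a = 0; heap: [0-6 ALLOC][7-45 FREE]
Op 3: b = malloc(6) -> b = 7; heap: [0-6 ALLOC][7-12 ALLOC][13-45 FREE]
Op 4: c = malloc(9) -> c = 13; heap: [0-6 ALLOC][7-12 ALLOC][13-21 ALLOC][22-45 FREE]
Op 5: d = malloc(3) -> d = 22; heap: [0-6 ALLOC][7-12 ALLOC][13-21 ALLOC][22-24 ALLOC][25-45 FREE]
Op 6: e = malloc(8) -> e = 25; heap: [0-6 ALLOC][7-12 ALLOC][13-21 ALLOC][22-24 ALLOC][25-32 ALLOC][33-45 FREE]

Answer: [0-6 ALLOC][7-12 ALLOC][13-21 ALLOC][22-24 ALLOC][25-32 ALLOC][33-45 FREE]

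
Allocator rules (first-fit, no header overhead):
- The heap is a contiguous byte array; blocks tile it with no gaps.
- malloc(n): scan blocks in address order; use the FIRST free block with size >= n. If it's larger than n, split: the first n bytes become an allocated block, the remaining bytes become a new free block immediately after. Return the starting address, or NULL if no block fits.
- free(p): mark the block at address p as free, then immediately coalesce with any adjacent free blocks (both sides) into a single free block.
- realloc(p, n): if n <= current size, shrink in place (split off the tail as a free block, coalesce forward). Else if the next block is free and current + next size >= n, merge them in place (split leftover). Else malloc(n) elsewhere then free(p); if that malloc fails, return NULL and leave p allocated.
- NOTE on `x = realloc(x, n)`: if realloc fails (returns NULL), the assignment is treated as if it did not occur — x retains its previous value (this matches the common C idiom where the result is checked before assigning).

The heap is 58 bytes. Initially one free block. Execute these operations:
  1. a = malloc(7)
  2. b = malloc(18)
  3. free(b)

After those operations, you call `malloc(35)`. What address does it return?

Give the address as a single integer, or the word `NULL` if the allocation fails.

Answer: 7

Derivation:
Op 1: a = malloc(7) -> a = 0; heap: [0-6 ALLOC][7-57 FREE]
Op 2: b = malloc(18) -> b = 7; heap: [0-6 ALLOC][7-24 ALLOC][25-57 FREE]
Op 3: free(b) -> (freed b); heap: [0-6 ALLOC][7-57 FREE]
malloc(35): first-fit scan over [0-6 ALLOC][7-57 FREE] -> 7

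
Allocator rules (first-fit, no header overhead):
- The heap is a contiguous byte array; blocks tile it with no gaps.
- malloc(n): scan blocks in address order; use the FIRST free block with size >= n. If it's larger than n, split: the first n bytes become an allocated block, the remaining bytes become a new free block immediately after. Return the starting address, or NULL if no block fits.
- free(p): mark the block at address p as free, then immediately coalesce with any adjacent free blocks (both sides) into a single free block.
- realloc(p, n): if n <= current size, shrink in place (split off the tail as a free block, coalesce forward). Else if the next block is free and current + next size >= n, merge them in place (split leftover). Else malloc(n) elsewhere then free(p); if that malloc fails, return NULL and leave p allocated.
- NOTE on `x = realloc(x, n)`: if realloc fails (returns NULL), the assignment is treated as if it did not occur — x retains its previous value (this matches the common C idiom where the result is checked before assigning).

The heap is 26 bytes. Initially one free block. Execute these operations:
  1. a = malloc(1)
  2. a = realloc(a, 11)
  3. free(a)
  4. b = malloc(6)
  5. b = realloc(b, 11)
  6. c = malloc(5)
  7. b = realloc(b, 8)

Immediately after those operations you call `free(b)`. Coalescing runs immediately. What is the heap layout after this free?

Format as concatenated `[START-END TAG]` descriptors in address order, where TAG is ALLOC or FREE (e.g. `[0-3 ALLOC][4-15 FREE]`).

Op 1: a = malloc(1) -> a = 0; heap: [0-0 ALLOC][1-25 FREE]
Op 2: a = realloc(a, 11) -> a = 0; heap: [0-10 ALLOC][11-25 FREE]
Op 3: free(a) -> (freed a); heap: [0-25 FREE]
Op 4: b = malloc(6) -> b = 0; heap: [0-5 ALLOC][6-25 FREE]
Op 5: b = realloc(b, 11) -> b = 0; heap: [0-10 ALLOC][11-25 FREE]
Op 6: c = malloc(5) -> c = 11; heap: [0-10 ALLOC][11-15 ALLOC][16-25 FREE]
Op 7: b = realloc(b, 8) -> b = 0; heap: [0-7 ALLOC][8-10 FREE][11-15 ALLOC][16-25 FREE]
free(b): b = 0 -> block [0-7 ALLOC]; mark free, coalesce with adjacent free neighbors -> [0-10 FREE][11-15 ALLOC][16-25 FREE]

Answer: [0-10 FREE][11-15 ALLOC][16-25 FREE]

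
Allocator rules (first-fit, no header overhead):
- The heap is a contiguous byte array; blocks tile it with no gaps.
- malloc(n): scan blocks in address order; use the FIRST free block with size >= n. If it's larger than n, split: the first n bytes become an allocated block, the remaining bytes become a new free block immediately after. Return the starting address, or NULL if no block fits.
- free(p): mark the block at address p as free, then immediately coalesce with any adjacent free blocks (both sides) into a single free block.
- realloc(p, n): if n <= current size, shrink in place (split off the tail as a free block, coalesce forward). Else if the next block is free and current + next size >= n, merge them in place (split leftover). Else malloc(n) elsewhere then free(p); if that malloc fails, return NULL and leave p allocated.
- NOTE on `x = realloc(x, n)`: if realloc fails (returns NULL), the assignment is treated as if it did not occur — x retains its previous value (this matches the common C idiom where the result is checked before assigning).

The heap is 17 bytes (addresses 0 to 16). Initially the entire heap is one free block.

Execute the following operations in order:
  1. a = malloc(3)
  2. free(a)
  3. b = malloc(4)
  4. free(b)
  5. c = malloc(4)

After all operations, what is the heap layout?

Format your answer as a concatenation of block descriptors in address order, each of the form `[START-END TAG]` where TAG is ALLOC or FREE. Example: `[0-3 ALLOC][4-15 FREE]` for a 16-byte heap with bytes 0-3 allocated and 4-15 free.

Answer: [0-3 ALLOC][4-16 FREE]

Derivation:
Op 1: a = malloc(3) -> a = 0; heap: [0-2 ALLOC][3-16 FREE]
Op 2: free(a) -> (freed a); heap: [0-16 FREE]
Op 3: b = malloc(4) -> b = 0; heap: [0-3 ALLOC][4-16 FREE]
Op 4: free(b) -> (freed b); heap: [0-16 FREE]
Op 5: c = malloc(4) -> c = 0; heap: [0-3 ALLOC][4-16 FREE]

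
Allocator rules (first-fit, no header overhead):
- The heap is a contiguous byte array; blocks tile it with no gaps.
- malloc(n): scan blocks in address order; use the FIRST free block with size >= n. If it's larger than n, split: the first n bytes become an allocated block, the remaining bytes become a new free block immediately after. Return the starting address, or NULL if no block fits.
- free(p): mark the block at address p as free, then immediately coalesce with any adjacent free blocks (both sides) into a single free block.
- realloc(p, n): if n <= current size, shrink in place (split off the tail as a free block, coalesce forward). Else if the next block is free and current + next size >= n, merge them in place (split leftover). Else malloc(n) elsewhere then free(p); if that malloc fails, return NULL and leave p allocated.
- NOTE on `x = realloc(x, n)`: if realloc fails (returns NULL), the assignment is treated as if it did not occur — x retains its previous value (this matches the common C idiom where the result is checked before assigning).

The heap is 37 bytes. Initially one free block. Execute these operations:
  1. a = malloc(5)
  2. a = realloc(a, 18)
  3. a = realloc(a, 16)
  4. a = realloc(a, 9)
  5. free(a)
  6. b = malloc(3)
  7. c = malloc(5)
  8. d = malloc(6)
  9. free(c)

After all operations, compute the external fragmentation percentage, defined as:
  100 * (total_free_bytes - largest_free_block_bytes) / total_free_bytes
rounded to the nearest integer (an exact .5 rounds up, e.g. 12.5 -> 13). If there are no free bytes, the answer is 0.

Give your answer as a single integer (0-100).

Answer: 18

Derivation:
Op 1: a = malloc(5) -> a = 0; heap: [0-4 ALLOC][5-36 FREE]
Op 2: a = realloc(a, 18) -> a = 0; heap: [0-17 ALLOC][18-36 FREE]
Op 3: a = realloc(a, 16) -> a = 0; heap: [0-15 ALLOC][16-36 FREE]
Op 4: a = realloc(a, 9) -> a = 0; heap: [0-8 ALLOC][9-36 FREE]
Op 5: free(a) -> (freed a); heap: [0-36 FREE]
Op 6: b = malloc(3) -> b = 0; heap: [0-2 ALLOC][3-36 FREE]
Op 7: c = malloc(5) -> c = 3; heap: [0-2 ALLOC][3-7 ALLOC][8-36 FREE]
Op 8: d = malloc(6) -> d = 8; heap: [0-2 ALLOC][3-7 ALLOC][8-13 ALLOC][14-36 FREE]
Op 9: free(c) -> (freed c); heap: [0-2 ALLOC][3-7 FREE][8-13 ALLOC][14-36 FREE]
Free blocks: [5 23] total_free=28 largest=23 -> 100*(28-23)/28 = 500/28 ≈ 17.857 -> rounds to 18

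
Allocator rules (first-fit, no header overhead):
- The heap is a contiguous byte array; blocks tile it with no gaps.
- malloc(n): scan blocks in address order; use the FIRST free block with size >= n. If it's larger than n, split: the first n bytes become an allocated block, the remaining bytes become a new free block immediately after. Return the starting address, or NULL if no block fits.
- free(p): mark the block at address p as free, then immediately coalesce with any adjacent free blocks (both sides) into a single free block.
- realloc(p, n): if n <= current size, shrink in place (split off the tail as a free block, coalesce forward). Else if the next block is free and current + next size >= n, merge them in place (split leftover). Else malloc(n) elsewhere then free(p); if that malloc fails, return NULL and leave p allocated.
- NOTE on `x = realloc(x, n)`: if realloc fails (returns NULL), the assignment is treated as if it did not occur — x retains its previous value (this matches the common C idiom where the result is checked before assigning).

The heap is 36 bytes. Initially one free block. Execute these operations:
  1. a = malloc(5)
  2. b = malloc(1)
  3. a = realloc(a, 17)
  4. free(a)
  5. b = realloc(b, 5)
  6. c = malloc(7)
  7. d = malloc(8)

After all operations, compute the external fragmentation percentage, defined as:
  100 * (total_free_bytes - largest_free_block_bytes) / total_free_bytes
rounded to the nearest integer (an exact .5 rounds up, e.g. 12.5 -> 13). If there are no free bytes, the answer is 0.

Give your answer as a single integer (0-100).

Op 1: a = malloc(5) -> a = 0; heap: [0-4 ALLOC][5-35 FREE]
Op 2: b = malloc(1) -> b = 5; heap: [0-4 ALLOC][5-5 ALLOC][6-35 FREE]
Op 3: a = realloc(a, 17) -> a = 6; heap: [0-4 FREE][5-5 ALLOC][6-22 ALLOC][23-35 FREE]
Op 4: free(a) -> (freed a); heap: [0-4 FREE][5-5 ALLOC][6-35 FREE]
Op 5: b = realloc(b, 5) -> b = 5; heap: [0-4 FREE][5-9 ALLOC][10-35 FREE]
Op 6: c = malloc(7) -> c = 10; heap: [0-4 FREE][5-9 ALLOC][10-16 ALLOC][17-35 FREE]
Op 7: d = malloc(8) -> d = 17; heap: [0-4 FREE][5-9 ALLOC][10-16 ALLOC][17-24 ALLOC][25-35 FREE]
Free blocks: [5 11] total_free=16 largest=11 -> 100*(16-11)/16 = 500/16 = 31.25 -> rounds to 31

Answer: 31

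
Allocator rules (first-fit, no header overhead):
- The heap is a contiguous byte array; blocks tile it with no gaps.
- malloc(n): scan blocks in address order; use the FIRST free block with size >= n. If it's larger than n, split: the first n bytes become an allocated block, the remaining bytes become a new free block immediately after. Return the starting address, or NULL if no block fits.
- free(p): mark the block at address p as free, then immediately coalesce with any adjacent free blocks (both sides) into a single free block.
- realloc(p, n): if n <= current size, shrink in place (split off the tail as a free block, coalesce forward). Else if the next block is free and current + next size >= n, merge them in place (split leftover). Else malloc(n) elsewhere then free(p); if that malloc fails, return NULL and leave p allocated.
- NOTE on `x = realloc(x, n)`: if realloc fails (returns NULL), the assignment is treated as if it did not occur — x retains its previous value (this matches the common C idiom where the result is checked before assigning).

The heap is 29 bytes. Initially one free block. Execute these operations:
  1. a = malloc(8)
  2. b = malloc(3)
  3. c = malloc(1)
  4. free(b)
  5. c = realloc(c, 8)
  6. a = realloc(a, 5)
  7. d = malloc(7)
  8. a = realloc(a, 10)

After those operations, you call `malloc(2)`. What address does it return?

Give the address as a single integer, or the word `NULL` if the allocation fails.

Answer: 26

Derivation:
Op 1: a = malloc(8) -> a = 0; heap: [0-7 ALLOC][8-28 FREE]
Op 2: b = malloc(3) -> b = 8; heap: [0-7 ALLOC][8-10 ALLOC][11-28 FREE]
Op 3: c = malloc(1) -> c = 11; heap: [0-7 ALLOC][8-10 ALLOC][11-11 ALLOC][12-28 FREE]
Op 4: free(b) -> (freed b); heap: [0-7 ALLOC][8-10 FREE][11-11 ALLOC][12-28 FREE]
Op 5: c = realloc(c, 8) -> c = 11; heap: [0-7 ALLOC][8-10 FREE][11-18 ALLOC][19-28 FREE]
Op 6: a = realloc(a, 5) -> a = 0; heap: [0-4 ALLOC][5-10 FREE][11-18 ALLOC][19-28 FREE]
Op 7: d = malloc(7) -> d = 19; heap: [0-4 ALLOC][5-10 FREE][11-18 ALLOC][19-25 ALLOC][26-28 FREE]
Op 8: a = realloc(a, 10) -> a = 0; heap: [0-9 ALLOC][10-10 FREE][11-18 ALLOC][19-25 ALLOC][26-28 FREE]
malloc(2): first-fit scan over [0-9 ALLOC][10-10 FREE][11-18 ALLOC][19-25 ALLOC][26-28 FREE] -> 26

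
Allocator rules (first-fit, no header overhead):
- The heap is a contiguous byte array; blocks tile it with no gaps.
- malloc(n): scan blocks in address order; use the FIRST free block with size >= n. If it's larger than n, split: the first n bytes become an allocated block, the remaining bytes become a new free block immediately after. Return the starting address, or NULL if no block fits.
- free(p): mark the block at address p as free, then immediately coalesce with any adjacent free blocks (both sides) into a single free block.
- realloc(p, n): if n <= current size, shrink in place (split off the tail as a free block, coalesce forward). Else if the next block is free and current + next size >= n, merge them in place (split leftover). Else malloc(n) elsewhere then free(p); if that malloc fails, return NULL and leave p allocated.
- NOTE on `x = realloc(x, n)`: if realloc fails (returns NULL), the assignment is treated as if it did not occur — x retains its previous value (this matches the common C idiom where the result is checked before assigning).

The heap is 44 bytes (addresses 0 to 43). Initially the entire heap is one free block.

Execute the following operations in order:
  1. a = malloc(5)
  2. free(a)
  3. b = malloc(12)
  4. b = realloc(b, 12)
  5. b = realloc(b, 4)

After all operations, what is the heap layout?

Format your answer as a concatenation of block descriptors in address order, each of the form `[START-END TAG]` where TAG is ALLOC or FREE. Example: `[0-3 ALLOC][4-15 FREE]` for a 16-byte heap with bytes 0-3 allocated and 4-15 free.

Op 1: a = malloc(5) -> a = 0; heap: [0-4 ALLOC][5-43 FREE]
Op 2: free(a) -> (freed a); heap: [0-43 FREE]
Op 3: b = malloc(12) -> b = 0; heap: [0-11 ALLOC][12-43 FREE]
Op 4: b = realloc(b, 12) -> b = 0; heap: [0-11 ALLOC][12-43 FREE]
Op 5: b = realloc(b, 4) -> b = 0; heap: [0-3 ALLOC][4-43 FREE]

Answer: [0-3 ALLOC][4-43 FREE]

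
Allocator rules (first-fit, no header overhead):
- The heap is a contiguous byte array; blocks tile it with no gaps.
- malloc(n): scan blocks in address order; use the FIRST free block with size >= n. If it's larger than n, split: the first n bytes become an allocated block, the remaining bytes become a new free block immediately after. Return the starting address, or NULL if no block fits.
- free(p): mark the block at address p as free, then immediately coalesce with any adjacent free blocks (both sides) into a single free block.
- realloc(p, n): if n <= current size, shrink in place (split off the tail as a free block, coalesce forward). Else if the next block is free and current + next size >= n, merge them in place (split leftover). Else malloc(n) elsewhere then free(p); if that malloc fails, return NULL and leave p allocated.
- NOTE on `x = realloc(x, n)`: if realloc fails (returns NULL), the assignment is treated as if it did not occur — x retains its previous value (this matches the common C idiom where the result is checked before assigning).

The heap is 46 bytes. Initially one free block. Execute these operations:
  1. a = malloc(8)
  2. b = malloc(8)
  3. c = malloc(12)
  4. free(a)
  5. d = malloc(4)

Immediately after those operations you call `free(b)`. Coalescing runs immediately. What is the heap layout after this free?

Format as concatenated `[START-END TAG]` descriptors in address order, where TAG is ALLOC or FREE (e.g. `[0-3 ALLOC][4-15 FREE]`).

Op 1: a = malloc(8) -> a = 0; heap: [0-7 ALLOC][8-45 FREE]
Op 2: b = malloc(8) -> b = 8; heap: [0-7 ALLOC][8-15 ALLOC][16-45 FREE]
Op 3: c = malloc(12) -> c = 16; heap: [0-7 ALLOC][8-15 ALLOC][16-27 ALLOC][28-45 FREE]
Op 4: free(a) -> (freed a); heap: [0-7 FREE][8-15 ALLOC][16-27 ALLOC][28-45 FREE]
Op 5: d = malloc(4) -> d = 0; heap: [0-3 ALLOC][4-7 FREE][8-15 ALLOC][16-27 ALLOC][28-45 FREE]
free(b): b = 8 -> block [8-15 ALLOC]; mark free, coalesce with adjacent free neighbors -> [0-3 ALLOC][4-15 FREE][16-27 ALLOC][28-45 FREE]

Answer: [0-3 ALLOC][4-15 FREE][16-27 ALLOC][28-45 FREE]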